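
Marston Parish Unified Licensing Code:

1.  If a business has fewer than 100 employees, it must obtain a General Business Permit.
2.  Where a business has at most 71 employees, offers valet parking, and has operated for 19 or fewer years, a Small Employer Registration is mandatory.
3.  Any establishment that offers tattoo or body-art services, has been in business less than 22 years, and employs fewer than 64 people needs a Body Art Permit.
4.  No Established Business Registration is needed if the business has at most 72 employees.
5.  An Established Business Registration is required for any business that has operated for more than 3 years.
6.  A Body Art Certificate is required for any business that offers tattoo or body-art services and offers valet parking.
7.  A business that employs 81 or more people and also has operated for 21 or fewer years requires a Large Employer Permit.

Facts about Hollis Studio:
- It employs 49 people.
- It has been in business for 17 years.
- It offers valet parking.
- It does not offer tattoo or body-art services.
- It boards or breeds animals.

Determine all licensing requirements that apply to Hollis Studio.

General Business Permit, Small Employer Registration

1. employees 49 < 100 → General Business Permit required.
2. employees 49 ≤ 71; offers valet parking; years in business 17 ≤ 19 → Small Employer Registration required.
3. does not offer tattoo or body-art services; years in business 17 < 22; employees 49 < 64 → Body Art Permit not required.
4. employees 49 ≤ 72 → exempt from Established Business Registration.
5. years in business 17 > 3 → Established Business Registration required.
6. does not offer tattoo or body-art services; offers valet parking → Body Art Certificate not required.
7. employees 49 < 81; years in business 17 ≤ 21 → Large Employer Permit not required.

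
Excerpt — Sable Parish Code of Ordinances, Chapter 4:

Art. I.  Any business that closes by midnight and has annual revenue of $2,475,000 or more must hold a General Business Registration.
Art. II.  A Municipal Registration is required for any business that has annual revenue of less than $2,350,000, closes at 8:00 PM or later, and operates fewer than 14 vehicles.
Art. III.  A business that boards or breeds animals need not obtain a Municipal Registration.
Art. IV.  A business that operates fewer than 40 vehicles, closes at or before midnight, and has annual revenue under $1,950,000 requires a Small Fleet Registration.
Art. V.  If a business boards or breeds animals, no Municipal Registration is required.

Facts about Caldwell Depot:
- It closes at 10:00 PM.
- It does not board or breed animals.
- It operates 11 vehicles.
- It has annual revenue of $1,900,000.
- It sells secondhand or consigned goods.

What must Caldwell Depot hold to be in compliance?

Art. I. closes 10:00 PM, at/before midnight; revenue $1,900,000 < $2,475,000 → General Business Registration not required.
Art. II. revenue $1,900,000 < $2,350,000; closes 10:00 PM, after 8:00 PM; vehicles 11 < 14 → Municipal Registration required.
Art. III. does not board or breed animals → Municipal Registration exemption does not apply.
Art. IV. vehicles 11 < 40; closes 10:00 PM, at/before midnight; revenue $1,900,000 < $1,950,000 → Small Fleet Registration required.
Art. V. does not board or breed animals → Municipal Registration exemption does not apply.

Municipal Registration, Small Fleet Registration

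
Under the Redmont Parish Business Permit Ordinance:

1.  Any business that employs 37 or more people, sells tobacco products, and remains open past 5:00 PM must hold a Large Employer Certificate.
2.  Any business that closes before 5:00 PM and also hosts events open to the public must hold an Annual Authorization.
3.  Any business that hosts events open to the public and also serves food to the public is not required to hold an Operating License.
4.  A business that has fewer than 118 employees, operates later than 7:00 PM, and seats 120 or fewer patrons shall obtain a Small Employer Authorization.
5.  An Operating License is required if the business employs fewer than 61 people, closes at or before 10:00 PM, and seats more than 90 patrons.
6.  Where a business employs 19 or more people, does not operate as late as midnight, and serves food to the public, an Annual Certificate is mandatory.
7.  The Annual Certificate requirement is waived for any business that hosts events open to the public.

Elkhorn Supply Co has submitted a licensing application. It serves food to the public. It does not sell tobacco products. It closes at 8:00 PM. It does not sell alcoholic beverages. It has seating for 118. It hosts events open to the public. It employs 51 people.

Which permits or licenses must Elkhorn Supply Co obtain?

1. employees 51 ≥ 37; does not sell tobacco products; closes 8:00 PM, after 5:00 PM → Large Employer Certificate not required.
2. closes 8:00 PM, after 5:00 PM; hosts events open to the public → Annual Authorization not required.
3. hosts events open to the public; serves food to the public → exempt from Operating License.
4. employees 51 < 118; closes 8:00 PM, after 7:00 PM; seating 118 ≤ 120 → Small Employer Authorization required.
5. employees 51 < 61; closes 8:00 PM, at/before 10:00 PM; seating 118 > 90 → Operating License required.
6. employees 51 ≥ 19; closes 8:00 PM, at/before midnight; serves food to the public → Annual Certificate required.
7. hosts events open to the public → exempt from Annual Certificate.

Small Employer Authorization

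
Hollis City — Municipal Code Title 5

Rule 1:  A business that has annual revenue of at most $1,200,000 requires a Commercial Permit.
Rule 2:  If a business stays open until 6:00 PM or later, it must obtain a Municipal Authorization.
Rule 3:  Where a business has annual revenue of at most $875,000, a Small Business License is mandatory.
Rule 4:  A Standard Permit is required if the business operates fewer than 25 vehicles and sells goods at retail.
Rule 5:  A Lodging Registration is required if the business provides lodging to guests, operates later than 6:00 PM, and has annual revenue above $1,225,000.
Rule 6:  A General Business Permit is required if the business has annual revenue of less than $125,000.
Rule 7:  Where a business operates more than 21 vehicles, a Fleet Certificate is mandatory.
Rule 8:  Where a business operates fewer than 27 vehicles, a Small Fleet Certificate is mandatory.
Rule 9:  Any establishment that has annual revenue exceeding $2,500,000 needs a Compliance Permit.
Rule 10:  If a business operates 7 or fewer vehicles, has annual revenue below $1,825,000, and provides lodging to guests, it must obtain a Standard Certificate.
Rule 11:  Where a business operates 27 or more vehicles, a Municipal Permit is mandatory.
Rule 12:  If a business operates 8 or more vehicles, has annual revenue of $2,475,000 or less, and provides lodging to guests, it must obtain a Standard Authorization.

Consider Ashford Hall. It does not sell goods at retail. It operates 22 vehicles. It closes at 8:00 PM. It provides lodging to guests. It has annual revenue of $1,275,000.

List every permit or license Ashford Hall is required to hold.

Fleet Certificate, Lodging Registration, Municipal Authorization, Small Fleet Certificate, Standard Authorization

Rule 1: revenue $1,275,000 > $1,200,000 → Commercial Permit not required.
Rule 2: closes 8:00 PM, after 6:00 PM → Municipal Authorization required.
Rule 3: revenue $1,275,000 > $875,000 → Small Business License not required.
Rule 4: vehicles 22 < 25; does not sell goods at retail → Standard Permit not required.
Rule 5: provides lodging to guests; closes 8:00 PM, after 6:00 PM; revenue $1,275,000 > $1,225,000 → Lodging Registration required.
Rule 6: revenue $1,275,000 ≥ $125,000 → General Business Permit not required.
Rule 7: vehicles 22 > 21 → Fleet Certificate required.
Rule 8: vehicles 22 < 27 → Small Fleet Certificate required.
Rule 9: revenue $1,275,000 ≤ $2,500,000 → Compliance Permit not required.
Rule 10: vehicles 22 > 7; revenue $1,275,000 < $1,825,000; provides lodging to guests → Standard Certificate not required.
Rule 11: vehicles 22 < 27 → Municipal Permit not required.
Rule 12: vehicles 22 ≥ 8; revenue $1,275,000 ≤ $2,475,000; provides lodging to guests → Standard Authorization required.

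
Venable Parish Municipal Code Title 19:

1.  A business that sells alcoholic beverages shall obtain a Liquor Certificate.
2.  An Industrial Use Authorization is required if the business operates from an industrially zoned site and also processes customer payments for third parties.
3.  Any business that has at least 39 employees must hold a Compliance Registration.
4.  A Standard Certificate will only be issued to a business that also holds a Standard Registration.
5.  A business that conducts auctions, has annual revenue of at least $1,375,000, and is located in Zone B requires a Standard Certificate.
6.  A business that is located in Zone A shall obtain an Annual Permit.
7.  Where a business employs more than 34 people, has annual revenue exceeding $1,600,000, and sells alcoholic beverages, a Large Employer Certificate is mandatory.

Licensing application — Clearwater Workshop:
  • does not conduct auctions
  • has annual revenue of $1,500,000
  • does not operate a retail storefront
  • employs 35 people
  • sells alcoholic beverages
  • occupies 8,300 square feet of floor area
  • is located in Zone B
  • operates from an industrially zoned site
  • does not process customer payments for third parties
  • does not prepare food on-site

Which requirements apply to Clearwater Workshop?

1. sells alcoholic beverages → Liquor Certificate required.
2. operates from an industrially zoned site; does not process customer payments for third parties → Industrial Use Authorization not required.
3. employees 35 < 39 → Compliance Registration not required.
4. Standard Certificate is not required → no effect.
5. does not conduct auctions; revenue $1,500,000 ≥ $1,375,000; is located in Zone B → Standard Certificate not required.
6. is located in Zone B (not: is located in Zone A) → Annual Permit not required.
7. employees 35 > 34; revenue $1,500,000 ≤ $1,600,000; sells alcoholic beverages → Large Employer Certificate not required.

Liquor Certificate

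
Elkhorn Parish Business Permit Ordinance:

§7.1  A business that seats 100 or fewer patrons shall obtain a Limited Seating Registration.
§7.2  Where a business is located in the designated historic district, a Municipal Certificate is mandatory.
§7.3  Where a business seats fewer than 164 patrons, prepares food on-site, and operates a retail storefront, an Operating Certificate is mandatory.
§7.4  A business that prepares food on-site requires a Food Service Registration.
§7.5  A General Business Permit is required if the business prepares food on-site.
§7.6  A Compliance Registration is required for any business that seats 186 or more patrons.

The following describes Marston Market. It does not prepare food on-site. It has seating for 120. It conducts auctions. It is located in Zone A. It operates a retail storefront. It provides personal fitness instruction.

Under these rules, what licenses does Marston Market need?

None

§7.1 seating 120 > 100 → Limited Seating Registration not required.
§7.2 is located in Zone A (not: is located in the designated historic district) → Municipal Certificate not required.
§7.3 seating 120 < 164; does not prepare food on-site; operates a retail storefront → Operating Certificate not required.
§7.4 does not prepare food on-site → Food Service Registration not required.
§7.5 does not prepare food on-site → General Business Permit not required.
§7.6 seating 120 < 186 → Compliance Registration not required.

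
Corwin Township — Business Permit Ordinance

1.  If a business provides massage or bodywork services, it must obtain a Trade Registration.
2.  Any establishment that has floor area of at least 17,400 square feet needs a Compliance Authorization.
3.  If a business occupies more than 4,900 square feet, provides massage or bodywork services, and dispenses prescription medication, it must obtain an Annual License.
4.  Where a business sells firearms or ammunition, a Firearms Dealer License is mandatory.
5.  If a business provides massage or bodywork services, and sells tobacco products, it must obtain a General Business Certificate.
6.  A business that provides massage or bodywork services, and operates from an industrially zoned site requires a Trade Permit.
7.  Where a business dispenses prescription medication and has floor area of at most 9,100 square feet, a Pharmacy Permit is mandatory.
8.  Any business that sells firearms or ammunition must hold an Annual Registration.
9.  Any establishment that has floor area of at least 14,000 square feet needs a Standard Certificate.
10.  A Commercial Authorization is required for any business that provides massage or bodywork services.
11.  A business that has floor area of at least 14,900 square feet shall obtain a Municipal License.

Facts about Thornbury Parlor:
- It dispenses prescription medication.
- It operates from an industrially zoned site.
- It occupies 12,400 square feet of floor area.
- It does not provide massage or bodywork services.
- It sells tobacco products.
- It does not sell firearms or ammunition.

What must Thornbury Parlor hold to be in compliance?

1. does not provide massage or bodywork services → Trade Registration not required.
2. floor area 12,400 square feet < 17,400 square feet → Compliance Authorization not required.
3. floor area 12,400 square feet > 4,900 square feet; does not provide massage or bodywork services; dispenses prescription medication → Annual License not required.
4. does not sell firearms or ammunition → Firearms Dealer License not required.
5. does not provide massage or bodywork services; sells tobacco products → General Business Certificate not required.
6. does not provide massage or bodywork services; operates from an industrially zoned site → Trade Permit not required.
7. dispenses prescription medication; floor area 12,400 square feet > 9,100 square feet → Pharmacy Permit not required.
8. does not sell firearms or ammunition → Annual Registration not required.
9. floor area 12,400 square feet < 14,000 square feet → Standard Certificate not required.
10. does not provide massage or bodywork services → Commercial Authorization not required.
11. floor area 12,400 square feet < 14,900 square feet → Municipal License not required.

None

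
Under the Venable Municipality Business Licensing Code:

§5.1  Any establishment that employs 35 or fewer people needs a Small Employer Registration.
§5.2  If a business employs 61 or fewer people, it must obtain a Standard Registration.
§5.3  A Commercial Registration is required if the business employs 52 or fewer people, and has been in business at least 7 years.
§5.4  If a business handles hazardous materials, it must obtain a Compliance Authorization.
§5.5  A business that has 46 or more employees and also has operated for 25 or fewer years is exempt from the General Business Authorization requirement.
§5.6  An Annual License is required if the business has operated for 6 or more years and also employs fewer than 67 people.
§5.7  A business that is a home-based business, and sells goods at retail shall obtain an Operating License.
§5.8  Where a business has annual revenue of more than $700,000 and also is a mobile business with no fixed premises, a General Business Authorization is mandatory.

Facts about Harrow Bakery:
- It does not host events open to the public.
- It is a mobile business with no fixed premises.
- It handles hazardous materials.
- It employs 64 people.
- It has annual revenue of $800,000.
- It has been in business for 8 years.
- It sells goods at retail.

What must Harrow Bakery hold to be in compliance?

§5.1 employees 64 > 35 → Small Employer Registration not required.
§5.2 employees 64 > 61 → Standard Registration not required.
§5.3 employees 64 > 52; years in business 8 ≥ 7 → Commercial Registration not required.
§5.4 handles hazardous materials → Compliance Authorization required.
§5.5 employees 64 ≥ 46; years in business 8 ≤ 25 → exempt from General Business Authorization.
§5.6 years in business 8 ≥ 6; employees 64 < 67 → Annual License required.
§5.7 is a mobile business with no fixed premises (not: is a home-based business); sells goods at retail → Operating License not required.
§5.8 revenue $800,000 > $700,000; is a mobile business with no fixed premises → General Business Authorization required.

Annual License, Compliance Authorization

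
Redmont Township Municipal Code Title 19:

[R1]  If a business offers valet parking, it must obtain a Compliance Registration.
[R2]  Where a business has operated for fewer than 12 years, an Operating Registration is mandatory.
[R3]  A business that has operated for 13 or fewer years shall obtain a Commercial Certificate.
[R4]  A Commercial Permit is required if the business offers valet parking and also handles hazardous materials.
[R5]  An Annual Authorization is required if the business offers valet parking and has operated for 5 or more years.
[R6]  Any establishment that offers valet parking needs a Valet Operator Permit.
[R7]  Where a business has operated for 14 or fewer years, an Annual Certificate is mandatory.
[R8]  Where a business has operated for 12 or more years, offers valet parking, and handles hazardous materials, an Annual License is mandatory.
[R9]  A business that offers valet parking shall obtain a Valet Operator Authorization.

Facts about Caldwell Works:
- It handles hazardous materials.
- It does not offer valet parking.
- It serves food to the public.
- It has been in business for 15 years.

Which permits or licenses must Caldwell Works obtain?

None

[R1] does not offer valet parking → Compliance Registration not required.
[R2] years in business 15 ≥ 12 → Operating Registration not required.
[R3] years in business 15 > 13 → Commercial Certificate not required.
[R4] does not offer valet parking; handles hazardous materials → Commercial Permit not required.
[R5] does not offer valet parking; years in business 15 ≥ 5 → Annual Authorization not required.
[R6] does not offer valet parking → Valet Operator Permit not required.
[R7] years in business 15 > 14 → Annual Certificate not required.
[R8] years in business 15 ≥ 12; does not offer valet parking; handles hazardous materials → Annual License not required.
[R9] does not offer valet parking → Valet Operator Authorization not required.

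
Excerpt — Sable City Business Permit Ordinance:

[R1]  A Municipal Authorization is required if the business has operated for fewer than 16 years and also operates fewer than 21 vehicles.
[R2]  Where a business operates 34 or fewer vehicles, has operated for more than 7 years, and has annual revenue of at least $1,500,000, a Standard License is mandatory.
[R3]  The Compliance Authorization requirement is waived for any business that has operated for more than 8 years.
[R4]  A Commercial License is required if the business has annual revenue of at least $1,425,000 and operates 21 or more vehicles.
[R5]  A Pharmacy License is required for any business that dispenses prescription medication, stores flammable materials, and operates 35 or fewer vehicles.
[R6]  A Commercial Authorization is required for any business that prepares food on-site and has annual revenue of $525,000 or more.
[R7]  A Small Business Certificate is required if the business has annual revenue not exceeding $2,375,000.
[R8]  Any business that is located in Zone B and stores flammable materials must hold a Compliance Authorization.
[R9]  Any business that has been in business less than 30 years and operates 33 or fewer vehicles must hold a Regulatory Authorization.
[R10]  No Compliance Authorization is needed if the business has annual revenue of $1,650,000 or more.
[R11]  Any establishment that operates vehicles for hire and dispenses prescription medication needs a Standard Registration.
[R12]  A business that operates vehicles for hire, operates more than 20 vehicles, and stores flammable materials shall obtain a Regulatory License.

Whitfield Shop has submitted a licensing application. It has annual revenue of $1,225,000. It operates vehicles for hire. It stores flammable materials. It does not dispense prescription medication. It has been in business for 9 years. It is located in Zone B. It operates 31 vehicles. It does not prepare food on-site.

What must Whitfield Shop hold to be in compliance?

Regulatory Authorization, Regulatory License, Small Business Certificate

[R1] years in business 9 < 16; vehicles 31 ≥ 21 → Municipal Authorization not required.
[R2] vehicles 31 ≤ 34; years in business 9 > 7; revenue $1,225,000 < $1,500,000 → Standard License not required.
[R3] years in business 9 > 8 → exempt from Compliance Authorization.
[R4] revenue $1,225,000 < $1,425,000; vehicles 31 ≥ 21 → Commercial License not required.
[R5] does not dispense prescription medication; stores flammable materials; vehicles 31 ≤ 35 → Pharmacy License not required.
[R6] does not prepare food on-site; revenue $1,225,000 ≥ $525,000 → Commercial Authorization not required.
[R7] revenue $1,225,000 ≤ $2,375,000 → Small Business Certificate required.
[R8] is located in Zone B; stores flammable materials → Compliance Authorization required.
[R9] years in business 9 < 30; vehicles 31 ≤ 33 → Regulatory Authorization required.
[R10] revenue $1,225,000 < $1,650,000 → Compliance Authorization exemption does not apply.
[R11] operates vehicles for hire; does not dispense prescription medication → Standard Registration not required.
[R12] operates vehicles for hire; vehicles 31 > 20; stores flammable materials → Regulatory License required.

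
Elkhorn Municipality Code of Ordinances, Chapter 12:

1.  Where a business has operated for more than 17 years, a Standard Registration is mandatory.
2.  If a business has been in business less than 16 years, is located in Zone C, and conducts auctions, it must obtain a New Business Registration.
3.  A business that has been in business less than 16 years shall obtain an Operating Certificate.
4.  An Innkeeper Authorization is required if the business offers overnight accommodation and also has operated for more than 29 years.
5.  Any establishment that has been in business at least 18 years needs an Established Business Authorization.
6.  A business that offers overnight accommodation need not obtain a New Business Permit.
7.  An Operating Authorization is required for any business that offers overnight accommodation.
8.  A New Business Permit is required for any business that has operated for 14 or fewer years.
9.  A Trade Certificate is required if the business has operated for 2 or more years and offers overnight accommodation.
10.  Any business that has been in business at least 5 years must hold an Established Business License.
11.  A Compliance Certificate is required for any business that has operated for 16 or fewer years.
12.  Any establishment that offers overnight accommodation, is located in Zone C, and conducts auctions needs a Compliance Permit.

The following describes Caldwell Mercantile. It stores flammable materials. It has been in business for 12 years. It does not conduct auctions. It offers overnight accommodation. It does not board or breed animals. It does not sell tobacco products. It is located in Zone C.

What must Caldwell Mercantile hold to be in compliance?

1. years in business 12 ≤ 17 → Standard Registration not required.
2. years in business 12 < 16; is located in Zone C; does not conduct auctions → New Business Registration not required.
3. years in business 12 < 16 → Operating Certificate required.
4. offers overnight accommodation; years in business 12 ≤ 29 → Innkeeper Authorization not required.
5. years in business 12 < 18 → Established Business Authorization not required.
6. offers overnight accommodation → exempt from New Business Permit.
7. offers overnight accommodation → Operating Authorization required.
8. years in business 12 ≤ 14 → New Business Permit required.
9. years in business 12 ≥ 2; offers overnight accommodation → Trade Certificate required.
10. years in business 12 ≥ 5 → Established Business License required.
11. years in business 12 ≤ 16 → Compliance Certificate required.
12. offers overnight accommodation; is located in Zone C; does not conduct auctions → Compliance Permit not required.

Compliance Certificate, Established Business License, Operating Authorization, Operating Certificate, Trade Certificate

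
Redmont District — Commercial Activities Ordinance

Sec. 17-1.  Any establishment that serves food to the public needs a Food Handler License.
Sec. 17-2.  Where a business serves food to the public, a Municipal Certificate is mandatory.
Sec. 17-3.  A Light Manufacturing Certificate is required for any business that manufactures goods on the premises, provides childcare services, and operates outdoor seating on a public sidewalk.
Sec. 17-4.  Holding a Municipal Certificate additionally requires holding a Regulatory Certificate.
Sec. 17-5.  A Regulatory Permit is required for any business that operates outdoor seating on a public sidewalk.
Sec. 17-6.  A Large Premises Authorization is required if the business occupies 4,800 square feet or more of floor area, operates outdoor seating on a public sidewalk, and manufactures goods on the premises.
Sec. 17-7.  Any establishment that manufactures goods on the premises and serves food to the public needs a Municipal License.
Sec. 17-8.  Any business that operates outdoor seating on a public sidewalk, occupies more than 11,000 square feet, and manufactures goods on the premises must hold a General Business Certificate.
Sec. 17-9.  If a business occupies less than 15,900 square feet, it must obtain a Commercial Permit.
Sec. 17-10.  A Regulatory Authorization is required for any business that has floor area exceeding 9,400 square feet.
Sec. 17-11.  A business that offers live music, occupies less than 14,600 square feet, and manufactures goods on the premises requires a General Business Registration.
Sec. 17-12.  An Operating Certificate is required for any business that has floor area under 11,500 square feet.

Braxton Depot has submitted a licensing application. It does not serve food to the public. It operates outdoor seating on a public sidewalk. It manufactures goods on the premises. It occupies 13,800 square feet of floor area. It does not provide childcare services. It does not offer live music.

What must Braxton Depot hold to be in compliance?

Sec. 17-1. does not serve food to the public → Food Handler License not required.
Sec. 17-2. does not serve food to the public → Municipal Certificate not required.
Sec. 17-3. manufactures goods on the premises; does not provide childcare services; operates outdoor seating on a public sidewalk → Light Manufacturing Certificate not required.
Sec. 17-4. Municipal Certificate is not required → no effect.
Sec. 17-5. operates outdoor seating on a public sidewalk → Regulatory Permit required.
Sec. 17-6. floor area 13,800 square feet ≥ 4,800 square feet; operates outdoor seating on a public sidewalk; manufactures goods on the premises → Large Premises Authorization required.
Sec. 17-7. manufactures goods on the premises; does not serve food to the public → Municipal License not required.
Sec. 17-8. operates outdoor seating on a public sidewalk; floor area 13,800 square feet > 11,000 square feet; manufactures goods on the premises → General Business Certificate required.
Sec. 17-9. floor area 13,800 square feet < 15,900 square feet → Commercial Permit required.
Sec. 17-10. floor area 13,800 square feet > 9,400 square feet → Regulatory Authorization required.
Sec. 17-11. does not offer live music; floor area 13,800 square feet < 14,600 square feet; manufactures goods on the premises → General Business Registration not required.
Sec. 17-12. floor area 13,800 square feet ≥ 11,500 square feet → Operating Certificate not required.

Commercial Permit, General Business Certificate, Large Premises Authorization, Regulatory Authorization, Regulatory Permit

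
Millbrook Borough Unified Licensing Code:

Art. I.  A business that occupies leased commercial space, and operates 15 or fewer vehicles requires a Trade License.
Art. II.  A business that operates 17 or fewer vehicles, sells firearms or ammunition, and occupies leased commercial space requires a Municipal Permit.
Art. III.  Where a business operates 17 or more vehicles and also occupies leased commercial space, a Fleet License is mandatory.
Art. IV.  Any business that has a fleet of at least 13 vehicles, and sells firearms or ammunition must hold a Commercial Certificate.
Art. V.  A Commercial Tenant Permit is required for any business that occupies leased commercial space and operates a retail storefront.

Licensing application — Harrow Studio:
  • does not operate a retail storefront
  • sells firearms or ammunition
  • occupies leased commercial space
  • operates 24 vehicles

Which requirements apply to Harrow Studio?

Art. I. occupies leased commercial space; vehicles 24 > 15 → Trade License not required.
Art. II. vehicles 24 > 17; sells firearms or ammunition; occupies leased commercial space → Municipal Permit not required.
Art. III. vehicles 24 ≥ 17; occupies leased commercial space → Fleet License required.
Art. IV. vehicles 24 ≥ 13; sells firearms or ammunition → Commercial Certificate required.
Art. V. occupies leased commercial space; does not operate a retail storefront → Commercial Tenant Permit not required.

Commercial Certificate, Fleet License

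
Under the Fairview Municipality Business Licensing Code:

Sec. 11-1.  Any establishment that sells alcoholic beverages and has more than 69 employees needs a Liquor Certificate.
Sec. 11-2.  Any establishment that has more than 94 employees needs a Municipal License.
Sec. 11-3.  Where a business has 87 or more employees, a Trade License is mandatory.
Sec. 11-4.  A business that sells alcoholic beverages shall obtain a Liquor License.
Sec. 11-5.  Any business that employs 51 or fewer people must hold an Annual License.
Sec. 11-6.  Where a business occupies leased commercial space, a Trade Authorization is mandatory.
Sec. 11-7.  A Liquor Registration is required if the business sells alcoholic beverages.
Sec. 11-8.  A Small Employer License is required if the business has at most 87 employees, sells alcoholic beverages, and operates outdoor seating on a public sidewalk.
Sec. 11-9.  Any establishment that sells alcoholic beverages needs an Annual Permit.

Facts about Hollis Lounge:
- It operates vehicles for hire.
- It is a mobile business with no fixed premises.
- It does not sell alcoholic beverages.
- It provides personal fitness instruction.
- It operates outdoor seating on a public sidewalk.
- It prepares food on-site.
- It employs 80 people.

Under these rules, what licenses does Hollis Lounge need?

None

Sec. 11-1. does not sell alcoholic beverages; employees 80 > 69 → Liquor Certificate not required.
Sec. 11-2. employees 80 ≤ 94 → Municipal License not required.
Sec. 11-3. employees 80 < 87 → Trade License not required.
Sec. 11-4. does not sell alcoholic beverages → Liquor License not required.
Sec. 11-5. employees 80 > 51 → Annual License not required.
Sec. 11-6. is a mobile business with no fixed premises (not: occupies leased commercial space) → Trade Authorization not required.
Sec. 11-7. does not sell alcoholic beverages → Liquor Registration not required.
Sec. 11-8. employees 80 ≤ 87; does not sell alcoholic beverages; operates outdoor seating on a public sidewalk → Small Employer License not required.
Sec. 11-9. does not sell alcoholic beverages → Annual Permit not required.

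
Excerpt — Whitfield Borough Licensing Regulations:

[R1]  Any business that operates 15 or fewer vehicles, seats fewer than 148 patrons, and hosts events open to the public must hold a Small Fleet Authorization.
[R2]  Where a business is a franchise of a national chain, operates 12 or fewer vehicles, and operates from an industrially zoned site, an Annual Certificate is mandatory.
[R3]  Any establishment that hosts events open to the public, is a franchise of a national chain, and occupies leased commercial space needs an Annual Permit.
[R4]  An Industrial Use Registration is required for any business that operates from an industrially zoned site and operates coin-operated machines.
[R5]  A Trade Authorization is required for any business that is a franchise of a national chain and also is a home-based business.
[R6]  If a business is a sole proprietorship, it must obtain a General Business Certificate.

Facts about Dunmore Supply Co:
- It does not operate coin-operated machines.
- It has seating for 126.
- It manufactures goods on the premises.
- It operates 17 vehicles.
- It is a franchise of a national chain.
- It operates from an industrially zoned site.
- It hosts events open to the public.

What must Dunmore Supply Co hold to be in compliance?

[R1] vehicles 17 > 15; seating 126 < 148; hosts events open to the public → Small Fleet Authorization not required.
[R2] is a franchise of a national chain; vehicles 17 > 12; operates from an industrially zoned site → Annual Certificate not required.
[R3] hosts events open to the public; is a franchise of a national chain; operates from an industrially zoned site (not: occupies leased commercial space) → Annual Permit not required.
[R4] operates from an industrially zoned site; does not operate coin-operated machines → Industrial Use Registration not required.
[R5] is a franchise of a national chain; operates from an industrially zoned site (not: is a home-based business) → Trade Authorization not required.
[R6] is a franchise of a national chain (not: is a sole proprietorship) → General Business Certificate not required.

None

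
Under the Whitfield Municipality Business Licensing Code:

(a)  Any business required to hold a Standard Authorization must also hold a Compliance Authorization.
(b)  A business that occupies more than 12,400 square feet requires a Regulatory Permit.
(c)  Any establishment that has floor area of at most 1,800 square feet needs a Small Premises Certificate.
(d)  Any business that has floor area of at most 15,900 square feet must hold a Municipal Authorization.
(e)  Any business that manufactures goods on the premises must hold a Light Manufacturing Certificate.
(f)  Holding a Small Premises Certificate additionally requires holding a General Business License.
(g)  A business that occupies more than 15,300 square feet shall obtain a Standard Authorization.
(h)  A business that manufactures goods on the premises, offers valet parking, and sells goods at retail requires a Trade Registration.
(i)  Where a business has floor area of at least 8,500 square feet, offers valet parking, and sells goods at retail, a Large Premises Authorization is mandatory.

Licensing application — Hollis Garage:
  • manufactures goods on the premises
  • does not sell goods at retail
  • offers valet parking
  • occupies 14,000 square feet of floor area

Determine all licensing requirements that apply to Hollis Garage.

Light Manufacturing Certificate, Municipal Authorization, Regulatory Permit

(a) Standard Authorization is not required → no effect.
(b) floor area 14,000 square feet > 12,400 square feet → Regulatory Permit required.
(c) floor area 14,000 square feet > 1,800 square feet → Small Premises Certificate not required.
(d) floor area 14,000 square feet ≤ 15,900 square feet → Municipal Authorization required.
(e) manufactures goods on the premises → Light Manufacturing Certificate required.
(f) Small Premises Certificate is not required → no effect.
(g) floor area 14,000 square feet ≤ 15,300 square feet → Standard Authorization not required.
(h) manufactures goods on the premises; offers valet parking; does not sell goods at retail → Trade Registration not required.
(i) floor area 14,000 square feet ≥ 8,500 square feet; offers valet parking; does not sell goods at retail → Large Premises Authorization not required.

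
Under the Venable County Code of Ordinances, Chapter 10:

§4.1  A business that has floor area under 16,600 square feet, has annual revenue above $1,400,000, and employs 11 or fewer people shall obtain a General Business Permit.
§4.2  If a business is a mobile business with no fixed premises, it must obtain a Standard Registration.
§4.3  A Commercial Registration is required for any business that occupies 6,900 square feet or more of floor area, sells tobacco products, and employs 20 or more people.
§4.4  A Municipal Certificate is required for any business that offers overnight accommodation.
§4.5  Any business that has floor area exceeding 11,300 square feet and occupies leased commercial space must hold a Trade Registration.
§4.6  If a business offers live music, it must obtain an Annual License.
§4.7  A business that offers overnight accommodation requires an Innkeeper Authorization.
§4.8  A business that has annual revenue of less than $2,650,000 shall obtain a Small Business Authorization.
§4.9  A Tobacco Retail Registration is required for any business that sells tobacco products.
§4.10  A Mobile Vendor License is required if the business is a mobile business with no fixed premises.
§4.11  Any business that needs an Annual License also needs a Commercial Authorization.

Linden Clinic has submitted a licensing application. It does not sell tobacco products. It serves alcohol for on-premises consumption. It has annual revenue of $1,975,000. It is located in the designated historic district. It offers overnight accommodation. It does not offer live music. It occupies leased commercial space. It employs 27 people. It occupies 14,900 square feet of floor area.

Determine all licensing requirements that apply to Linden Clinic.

Innkeeper Authorization, Municipal Certificate, Small Business Authorization, Trade Registration

§4.1 floor area 14,900 square feet < 16,600 square feet; revenue $1,975,000 > $1,400,000; employees 27 > 11 → General Business Permit not required.
§4.2 occupies leased commercial space (not: is a mobile business with no fixed premises) → Standard Registration not required.
§4.3 floor area 14,900 square feet ≥ 6,900 square feet; does not sell tobacco products; employees 27 ≥ 20 → Commercial Registration not required.
§4.4 offers overnight accommodation → Municipal Certificate required.
§4.5 floor area 14,900 square feet > 11,300 square feet; occupies leased commercial space → Trade Registration required.
§4.6 does not offer live music → Annual License not required.
§4.7 offers overnight accommodation → Innkeeper Authorization required.
§4.8 revenue $1,975,000 < $2,650,000 → Small Business Authorization required.
§4.9 does not sell tobacco products → Tobacco Retail Registration not required.
§4.10 occupies leased commercial space (not: is a mobile business with no fixed premises) → Mobile Vendor License not required.
§4.11 Annual License is not required → no effect.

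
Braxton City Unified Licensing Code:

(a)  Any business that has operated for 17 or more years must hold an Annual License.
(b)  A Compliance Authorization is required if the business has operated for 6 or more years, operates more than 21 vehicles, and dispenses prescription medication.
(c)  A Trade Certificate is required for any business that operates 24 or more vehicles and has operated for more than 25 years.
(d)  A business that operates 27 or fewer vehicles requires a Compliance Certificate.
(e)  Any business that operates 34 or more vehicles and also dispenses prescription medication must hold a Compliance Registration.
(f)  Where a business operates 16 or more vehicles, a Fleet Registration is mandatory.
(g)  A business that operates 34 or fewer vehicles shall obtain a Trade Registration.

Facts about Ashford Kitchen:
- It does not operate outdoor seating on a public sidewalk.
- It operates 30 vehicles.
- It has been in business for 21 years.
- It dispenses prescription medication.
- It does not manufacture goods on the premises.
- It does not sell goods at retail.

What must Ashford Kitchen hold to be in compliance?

(a) years in business 21 ≥ 17 → Annual License required.
(b) years in business 21 ≥ 6; vehicles 30 > 21; dispenses prescription medication → Compliance Authorization required.
(c) vehicles 30 ≥ 24; years in business 21 ≤ 25 → Trade Certificate not required.
(d) vehicles 30 > 27 → Compliance Certificate not required.
(e) vehicles 30 < 34; dispenses prescription medication → Compliance Registration not required.
(f) vehicles 30 ≥ 16 → Fleet Registration required.
(g) vehicles 30 ≤ 34 → Trade Registration required.

Annual License, Compliance Authorization, Fleet Registration, Trade Registration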